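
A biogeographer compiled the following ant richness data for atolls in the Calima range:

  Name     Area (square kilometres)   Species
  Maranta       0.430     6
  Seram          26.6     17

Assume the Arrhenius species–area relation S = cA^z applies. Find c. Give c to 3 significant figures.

z = ln(S₂/S₁) / ln(A₂/A₁) = ln(17/6) / ln(26.6/0.43) = 1.0415 / 4.1249 = 0.2525
c = S₁ / A₁^z = 6 / 0.43^0.2525 = 6 / 0.8081 = 7.425

7.42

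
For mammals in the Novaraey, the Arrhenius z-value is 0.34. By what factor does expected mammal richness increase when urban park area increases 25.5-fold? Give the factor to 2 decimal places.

3.01

S₂/S₁ = (A₂/A₁)^z = 25.5^0.34
ln(S₂/S₁) = 0.34 × ln 25.5 = 0.34 × 3.2387 = 1.1012
S₂/S₁ = e^1.1012 ≈ 3.008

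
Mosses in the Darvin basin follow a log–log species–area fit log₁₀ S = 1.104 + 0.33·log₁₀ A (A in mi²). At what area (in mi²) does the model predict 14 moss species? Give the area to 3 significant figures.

1.34 mi²

14 = 12.71 × A^0.33  ⇒  A^0.33 = 14/12.71 = 1.102
ln A = ln(1.102) / 0.33 = 0.0970 / 0.33 = 0.2939
A = e^0.2939 ≈ 1.342 mi²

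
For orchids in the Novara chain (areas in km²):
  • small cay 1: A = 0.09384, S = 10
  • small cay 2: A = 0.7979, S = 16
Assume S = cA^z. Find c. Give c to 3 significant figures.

z = ln(S₂/S₁) / ln(A₂/A₁) = ln(16/10) / ln(0.7979/0.09384) = 0.4700 / 2.1404 = 0.2196
c = S₁ / A₁^z = 10 / 0.09384^0.2196 = 10 / 0.5948 = 16.81

16.8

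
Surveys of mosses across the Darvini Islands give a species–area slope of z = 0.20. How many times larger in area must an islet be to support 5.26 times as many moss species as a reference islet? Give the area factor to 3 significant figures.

4030

(A₂/A₁)^0.2 = 5.26, so A₂/A₁ = 5.26^(1/0.2) = 5.26^5
ln(A₂/A₁) = ln 5.26 / 0.2 = 1.6601 / 0.2 = 8.3007
A₂/A₁ = e^8.3007 ≈ 4027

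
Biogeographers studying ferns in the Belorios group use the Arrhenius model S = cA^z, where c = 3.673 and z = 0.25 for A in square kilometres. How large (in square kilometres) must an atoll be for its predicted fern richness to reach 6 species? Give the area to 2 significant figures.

6 = 3.673 × A^0.25  ⇒  A^0.25 = 6/3.673 = 1.634
ln A = ln(1.634) / 0.25 = 0.4908 / 0.25 = 1.9630
A = e^1.9630 ≈ 7.121 square kilometres

7.1 square kilometres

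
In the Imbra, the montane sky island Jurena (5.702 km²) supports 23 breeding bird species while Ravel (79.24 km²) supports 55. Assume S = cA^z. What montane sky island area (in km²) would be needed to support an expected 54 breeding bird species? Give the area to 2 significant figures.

z = ln(55/23) / ln(79.24/5.702) = 0.8718 / 2.6317 = 0.3313
c = 23 / 5.702^0.3313 = 23 / 1.78 = 12.92
A = (54/12.92)^(1/0.3313) ⇒ ln A = ln(4.18)/0.3313 = 4.3171
A = e^4.3171 ≈ 74.97 km²

75 km²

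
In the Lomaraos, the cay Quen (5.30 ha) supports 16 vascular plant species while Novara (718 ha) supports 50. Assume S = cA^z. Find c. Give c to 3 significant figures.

10.9

z = ln(S₂/S₁) / ln(A₂/A₁) = ln(50/16) / ln(718/5.3) = 1.1394 / 4.9088 = 0.2321
c = S₁ / A₁^z = 16 / 5.3^0.2321 = 16 / 1.473 = 10.86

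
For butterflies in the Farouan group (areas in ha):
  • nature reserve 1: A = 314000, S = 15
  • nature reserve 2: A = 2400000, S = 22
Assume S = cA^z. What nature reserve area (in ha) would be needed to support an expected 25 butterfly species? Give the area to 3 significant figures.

z = ln(22/15) / ln(2400000/314000) = 0.3830 / 2.0338 = 0.1883
c = 15 / 314000^0.1883 = 15 / 10.84 = 1.383
A = (25/1.383)^(1/0.1883) ⇒ ln A = ln(18.07)/0.1883 = 15.3698
A = e^15.3698 ≈ 4731827 ha

4730000 ha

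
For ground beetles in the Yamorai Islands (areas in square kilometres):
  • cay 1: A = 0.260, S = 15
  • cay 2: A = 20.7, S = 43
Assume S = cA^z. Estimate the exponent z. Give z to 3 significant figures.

Taking logs: ln S = ln c + z ln A, so z = (ln S₂ − ln S₁)/(ln A₂ − ln A₁).
z = ln(43/15) / ln(20.7/0.26) = ln(2.867) / ln(79.62) = 1.0531 / 4.3772 = 0.2406

0.241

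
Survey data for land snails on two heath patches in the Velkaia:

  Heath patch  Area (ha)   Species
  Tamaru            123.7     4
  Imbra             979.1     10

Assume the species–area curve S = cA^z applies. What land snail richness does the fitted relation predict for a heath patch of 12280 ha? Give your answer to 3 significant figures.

z = ln(10/4) / ln(979.1/123.7) = 0.9163 / 2.0688 = 0.4429
c = 4 / 123.7^0.4429 = 4 / 8.448 = 0.4735
S₃ = 0.4735 × 12280^0.4429 = 0.4735 × 64.74 ≈ 30.65

30.7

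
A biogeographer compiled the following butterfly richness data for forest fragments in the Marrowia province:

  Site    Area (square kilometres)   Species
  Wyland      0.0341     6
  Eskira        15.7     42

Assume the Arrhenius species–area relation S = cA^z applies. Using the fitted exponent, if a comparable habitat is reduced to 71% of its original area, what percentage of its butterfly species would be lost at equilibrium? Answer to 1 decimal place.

z = ln(42/6) / ln(15.7/0.0341) = 1.9459 / 6.1321 = 0.3173
S_new/S_old = (A_new/A_old)^z = 0.71^0.3173 = exp(0.3173 × -0.3425) = 0.897
Fraction lost = 1 − 0.897 = 0.103

10.3%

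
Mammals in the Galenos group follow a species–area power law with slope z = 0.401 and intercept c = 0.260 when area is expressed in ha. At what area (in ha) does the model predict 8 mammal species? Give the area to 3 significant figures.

5140 ha

8 = 0.26 × A^0.401  ⇒  A^0.401 = 8/0.26 = 30.77
ln A = ln(30.77) / 0.401 = 3.4265 / 0.401 = 8.5449
A = e^8.5449 ≈ 5141 ha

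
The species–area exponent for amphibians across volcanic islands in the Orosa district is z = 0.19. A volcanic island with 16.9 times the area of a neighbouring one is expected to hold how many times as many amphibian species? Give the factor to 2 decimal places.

1.71

S₂/S₁ = (A₂/A₁)^z = 16.9^0.19
ln(S₂/S₁) = 0.19 × ln 16.9 = 0.19 × 2.8273 = 0.5372
S₂/S₁ = e^0.5372 ≈ 1.711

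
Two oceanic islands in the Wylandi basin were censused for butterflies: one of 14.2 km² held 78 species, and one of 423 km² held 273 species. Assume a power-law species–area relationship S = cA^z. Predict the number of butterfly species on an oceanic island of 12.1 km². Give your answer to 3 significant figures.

z = ln(273/78) / ln(423/14.2) = 1.2528 / 3.3941 = 0.3691
c = 78 / 14.2^0.3691 = 78 / 2.663 = 29.29
S₃ = 29.29 × 12.1^0.3691 = 29.29 × 2.51 ≈ 73.53

73.5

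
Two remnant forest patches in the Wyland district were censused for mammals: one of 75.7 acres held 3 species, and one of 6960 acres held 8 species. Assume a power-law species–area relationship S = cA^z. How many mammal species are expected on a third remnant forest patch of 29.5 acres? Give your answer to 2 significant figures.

z = ln(8/3) / ln(6960/75.7) = 0.9808 / 4.5212 = 0.2169
c = 3 / 75.7^0.2169 = 3 / 2.557 = 1.173
S₃ = 1.173 × 29.5^0.2169 = 1.173 × 2.084 ≈ 2.445

2.4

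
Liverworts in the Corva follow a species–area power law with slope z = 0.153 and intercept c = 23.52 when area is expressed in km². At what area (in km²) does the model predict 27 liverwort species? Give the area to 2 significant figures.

27 = 23.52 × A^0.153  ⇒  A^0.153 = 27/23.52 = 1.148
ln A = ln(1.148) / 0.153 = 0.1380 / 0.153 = 0.9019
A = e^0.9019 ≈ 2.464 km²

2.5 km²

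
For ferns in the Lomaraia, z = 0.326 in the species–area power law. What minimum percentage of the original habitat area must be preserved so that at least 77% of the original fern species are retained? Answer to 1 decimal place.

Need (A_new/A_old)^0.326 = 0.77, so A_new/A_old = 0.77^(1/0.326) = 0.77^3.067
ln(A_new/A_old) = ln 0.77 / 0.326 = -0.2614 / 0.326 = -0.8017
A_new/A_old = e^-0.8017 ≈ 0.4486

44.9%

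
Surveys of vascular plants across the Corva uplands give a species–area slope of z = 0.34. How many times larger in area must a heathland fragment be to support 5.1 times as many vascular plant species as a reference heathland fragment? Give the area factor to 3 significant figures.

(A₂/A₁)^0.34 = 5.1, so A₂/A₁ = 5.1^(1/0.34) = 5.1^2.941
ln(A₂/A₁) = ln 5.1 / 0.34 = 1.6292 / 0.34 = 4.7919
A₂/A₁ = e^4.7919 ≈ 120.5

121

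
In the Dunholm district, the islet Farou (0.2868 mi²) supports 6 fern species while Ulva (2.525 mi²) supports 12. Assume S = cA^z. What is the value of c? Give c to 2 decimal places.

z = ln(S₂/S₁) / ln(A₂/A₁) = ln(12/6) / ln(2.525/0.2868) = 0.6931 / 2.1752 = 0.3187
c = S₁ / A₁^z = 6 / 0.2868^0.3187 = 6 / 0.6717 = 8.933

8.93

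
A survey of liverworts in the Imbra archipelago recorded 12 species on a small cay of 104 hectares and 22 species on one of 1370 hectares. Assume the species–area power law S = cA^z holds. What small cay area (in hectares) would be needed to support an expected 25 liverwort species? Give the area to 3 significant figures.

2360 hectares

z = ln(22/12) / ln(1370/104) = 0.6061 / 2.5782 = 0.2351
c = 12 / 104^0.2351 = 12 / 2.98 = 4.027
A = (25/4.027)^(1/0.2351) ⇒ ln A = ln(6.208)/0.2351 = 7.7663
A = e^7.7663 ≈ 2360 hectares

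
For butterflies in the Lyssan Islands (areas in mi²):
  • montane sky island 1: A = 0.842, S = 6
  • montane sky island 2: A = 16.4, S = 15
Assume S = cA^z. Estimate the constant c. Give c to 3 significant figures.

6.33

z = ln(S₂/S₁) / ln(A₂/A₁) = ln(15/6) / ln(16.4/0.842) = 0.9163 / 2.9693 = 0.3086
c = S₁ / A₁^z = 6 / 0.842^0.3086 = 6 / 0.9483 = 6.327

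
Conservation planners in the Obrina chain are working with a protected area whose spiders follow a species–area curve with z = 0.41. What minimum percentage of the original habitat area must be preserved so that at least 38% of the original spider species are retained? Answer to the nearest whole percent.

9%

Need (A_new/A_old)^0.41 = 0.38, so A_new/A_old = 0.38^(1/0.41) = 0.38^2.439
ln(A_new/A_old) = ln 0.38 / 0.41 = -0.9676 / 0.41 = -2.3600
A_new/A_old = e^-2.3600 ≈ 0.09442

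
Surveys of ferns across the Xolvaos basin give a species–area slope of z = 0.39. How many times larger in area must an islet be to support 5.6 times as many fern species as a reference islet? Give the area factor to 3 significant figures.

(A₂/A₁)^0.39 = 5.6, so A₂/A₁ = 5.6^(1/0.39) = 5.6^2.564
ln(A₂/A₁) = ln 5.6 / 0.39 = 1.7228 / 0.39 = 4.4174
A₂/A₁ = e^4.4174 ≈ 82.88

82.9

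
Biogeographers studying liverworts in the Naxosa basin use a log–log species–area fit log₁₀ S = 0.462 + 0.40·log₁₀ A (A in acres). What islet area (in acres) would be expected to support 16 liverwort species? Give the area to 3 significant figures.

16 = 2.897 × A^0.4  ⇒  A^0.4 = 16/2.897 = 5.522
ln A = ln(5.522) / 0.4 = 1.7088 / 0.4 = 4.2720
A = e^4.2720 ≈ 71.66 acres

71.7 acres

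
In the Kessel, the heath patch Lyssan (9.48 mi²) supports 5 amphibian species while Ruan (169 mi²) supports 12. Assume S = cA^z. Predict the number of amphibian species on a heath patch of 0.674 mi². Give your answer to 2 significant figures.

2.2

z = ln(12/5) / ln(169/9.48) = 0.8755 / 2.8807 = 0.3039
c = 5 / 9.48^0.3039 = 5 / 1.981 = 2.524
S₃ = 2.524 × 0.674^0.3039 = 2.524 × 0.887 ≈ 2.239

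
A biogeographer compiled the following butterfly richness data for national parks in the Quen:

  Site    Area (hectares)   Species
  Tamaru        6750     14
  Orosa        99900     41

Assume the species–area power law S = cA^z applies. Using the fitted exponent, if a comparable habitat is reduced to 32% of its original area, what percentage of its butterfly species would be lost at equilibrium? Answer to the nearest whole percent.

37%

z = ln(41/14) / ln(99900/6750) = 1.0745 / 2.6946 = 0.3988
S_new/S_old = (A_new/A_old)^z = 0.32^0.3988 = exp(0.3988 × -1.1394) = 0.6349
Fraction lost = 1 − 0.6349 = 0.3651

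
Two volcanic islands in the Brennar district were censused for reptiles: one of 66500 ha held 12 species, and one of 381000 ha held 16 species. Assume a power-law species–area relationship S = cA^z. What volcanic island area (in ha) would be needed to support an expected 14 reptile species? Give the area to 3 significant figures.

z = ln(16/12) / ln(381000/66500) = 0.2877 / 1.7456 = 0.1648
c = 12 / 66500^0.1648 = 12 / 6.235 = 1.925
A = (14/1.925)^(1/0.1648) ⇒ ln A = ln(7.274)/0.1648 = 12.0403
A = e^12.0403 ≈ 169450 ha

169000 ha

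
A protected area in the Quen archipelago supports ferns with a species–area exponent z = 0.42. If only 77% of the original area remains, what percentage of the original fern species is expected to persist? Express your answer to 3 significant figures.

S_new/S_old = (A_new/A_old)^z = 0.77^0.42
= exp(0.42 × ln 0.77) = exp(0.42 × -0.2614) = exp(-0.1098) ≈ 0.896

89.6%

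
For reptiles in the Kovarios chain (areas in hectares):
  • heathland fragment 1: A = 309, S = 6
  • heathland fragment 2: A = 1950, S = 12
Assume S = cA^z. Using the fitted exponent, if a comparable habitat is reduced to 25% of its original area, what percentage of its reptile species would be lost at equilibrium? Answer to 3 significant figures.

40.6%

z = ln(12/6) / ln(1950/309) = 0.6931 / 1.8422 = 0.3763
S_new/S_old = (A_new/A_old)^z = 0.25^0.3763 = exp(0.3763 × -1.3863) = 0.5936
Fraction lost = 1 − 0.5936 = 0.4064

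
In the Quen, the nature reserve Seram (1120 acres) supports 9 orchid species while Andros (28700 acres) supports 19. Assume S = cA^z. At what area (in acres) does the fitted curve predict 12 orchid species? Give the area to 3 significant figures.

3900 acres

z = ln(19/9) / ln(28700/1120) = 0.7472 / 3.2436 = 0.2304
c = 9 / 1120^0.2304 = 9 / 5.04 = 1.786
A = (12/1.786)^(1/0.2304) ⇒ ln A = ln(6.72)/0.2304 = 8.2699
A = e^8.2699 ≈ 3904 acres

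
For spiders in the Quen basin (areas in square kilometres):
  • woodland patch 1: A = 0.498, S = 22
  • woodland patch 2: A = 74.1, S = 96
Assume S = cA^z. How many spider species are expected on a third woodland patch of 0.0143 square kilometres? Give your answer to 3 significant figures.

7.73

z = ln(96/22) / ln(74.1/0.498) = 1.4733 / 5.0026 = 0.2945
c = 22 / 0.498^0.2945 = 22 / 0.8144 = 27.01
S₃ = 27.01 × 0.0143^0.2945 = 27.01 × 0.2862 ≈ 7.733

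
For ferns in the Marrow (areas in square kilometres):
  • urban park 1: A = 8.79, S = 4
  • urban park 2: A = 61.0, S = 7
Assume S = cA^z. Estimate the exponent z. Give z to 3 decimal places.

Taking logs: ln S = ln c + z ln A, so z = (ln S₂ − ln S₁)/(ln A₂ − ln A₁).
z = ln(7/4) / ln(61/8.79) = ln(1.75) / ln(6.94) = 0.5596 / 1.9373 = 0.2889

0.289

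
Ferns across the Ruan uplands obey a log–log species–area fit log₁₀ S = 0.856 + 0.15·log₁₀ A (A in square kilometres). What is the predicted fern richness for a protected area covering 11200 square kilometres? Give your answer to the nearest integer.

29

S = 7.178 × 11200^0.15
ln S = ln 7.178 + 0.15 × ln 11200 = 1.9710 + 0.15 × 9.3237 = 3.3696
S = e^3.3696 ≈ 29.07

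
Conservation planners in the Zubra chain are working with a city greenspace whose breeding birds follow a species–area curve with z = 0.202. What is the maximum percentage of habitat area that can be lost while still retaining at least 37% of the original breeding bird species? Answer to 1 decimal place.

99.3%

Need (A_new/A_old)^0.202 = 0.37, so A_new/A_old = 0.37^(1/0.202) = 0.37^4.95
ln(A_new/A_old) = ln 0.37 / 0.202 = -0.9943 / 0.202 = -4.9220
A_new/A_old = e^-4.9220 ≈ 0.007284
Fraction that can be lost = 1 − 0.007284 = 0.9927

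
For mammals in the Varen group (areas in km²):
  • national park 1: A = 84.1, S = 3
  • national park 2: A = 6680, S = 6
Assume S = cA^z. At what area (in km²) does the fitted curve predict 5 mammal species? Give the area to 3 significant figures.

z = ln(6/3) / ln(6680/84.1) = 0.6931 / 4.3749 = 0.1584
c = 3 / 84.1^0.1584 = 3 / 2.018 = 1.486
A = (5/1.486)^(1/0.1584) ⇒ ln A = ln(3.364)/0.1584 = 7.6561
A = e^7.6561 ≈ 2114 km²

2110 km²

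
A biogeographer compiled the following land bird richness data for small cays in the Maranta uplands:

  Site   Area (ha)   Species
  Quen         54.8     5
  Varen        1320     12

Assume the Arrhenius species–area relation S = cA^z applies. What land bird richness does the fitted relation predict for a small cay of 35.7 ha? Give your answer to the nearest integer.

z = ln(12/5) / ln(1320/54.8) = 0.8755 / 3.1817 = 0.2752
c = 5 / 54.8^0.2752 = 5 / 3.009 = 1.662
S₃ = 1.662 × 35.7^0.2752 = 1.662 × 2.674 ≈ 4.444

4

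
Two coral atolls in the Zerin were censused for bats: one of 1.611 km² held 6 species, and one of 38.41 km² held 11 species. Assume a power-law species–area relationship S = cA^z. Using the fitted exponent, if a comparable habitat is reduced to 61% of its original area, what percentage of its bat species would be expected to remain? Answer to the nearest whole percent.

z = ln(11/6) / ln(38.41/1.611) = 0.6061 / 3.1715 = 0.1911
S_new/S_old = (A_new/A_old)^z = 0.61^0.1911 = exp(0.1911 × -0.4943) = 0.9099

91%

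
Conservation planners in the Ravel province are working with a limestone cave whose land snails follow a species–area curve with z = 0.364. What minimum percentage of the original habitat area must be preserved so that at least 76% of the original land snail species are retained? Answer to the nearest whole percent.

47%

Need (A_new/A_old)^0.364 = 0.76, so A_new/A_old = 0.76^(1/0.364) = 0.76^2.747
ln(A_new/A_old) = ln 0.76 / 0.364 = -0.2744 / 0.364 = -0.7539
A_new/A_old = e^-0.7539 ≈ 0.4705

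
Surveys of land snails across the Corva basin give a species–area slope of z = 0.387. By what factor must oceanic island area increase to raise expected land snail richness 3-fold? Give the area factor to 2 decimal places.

17.10

(A₂/A₁)^0.387 = 3, so A₂/A₁ = 3^(1/0.387) = 3^2.584
ln(A₂/A₁) = ln 3 / 0.387 = 1.0986 / 0.387 = 2.8388
A₂/A₁ = e^2.8388 ≈ 17.1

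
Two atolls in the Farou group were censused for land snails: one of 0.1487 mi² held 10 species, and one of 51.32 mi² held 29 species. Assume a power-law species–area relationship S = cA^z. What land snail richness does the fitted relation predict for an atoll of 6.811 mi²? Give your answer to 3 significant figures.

z = ln(29/10) / ln(51.32/0.1487) = 1.0647 / 5.8439 = 0.1822
c = 10 / 0.1487^0.1822 = 10 / 0.7066 = 14.15
S₃ = 14.15 × 6.811^0.1822 = 14.15 × 1.418 ≈ 20.07

20.1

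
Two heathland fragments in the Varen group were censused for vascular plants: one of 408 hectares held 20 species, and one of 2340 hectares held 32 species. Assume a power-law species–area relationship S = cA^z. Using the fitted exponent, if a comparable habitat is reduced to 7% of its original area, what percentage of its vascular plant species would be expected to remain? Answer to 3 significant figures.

z = ln(32/20) / ln(2340/408) = 0.4700 / 1.7466 = 0.2691
S_new/S_old = (A_new/A_old)^z = 0.07^0.2691 = exp(0.2691 × -2.6593) = 0.4889

48.9%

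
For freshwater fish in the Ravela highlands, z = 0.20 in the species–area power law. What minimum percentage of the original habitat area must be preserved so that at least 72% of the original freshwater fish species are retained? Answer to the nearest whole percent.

19%

Need (A_new/A_old)^0.2 = 0.72, so A_new/A_old = 0.72^(1/0.2) = 0.72^5
ln(A_new/A_old) = ln 0.72 / 0.2 = -0.3285 / 0.2 = -1.6425
A_new/A_old = e^-1.6425 ≈ 0.1935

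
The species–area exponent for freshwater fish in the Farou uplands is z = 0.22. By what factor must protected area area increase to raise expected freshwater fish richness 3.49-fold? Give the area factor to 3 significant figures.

293

(A₂/A₁)^0.22 = 3.49, so A₂/A₁ = 3.49^(1/0.22) = 3.49^4.545
ln(A₂/A₁) = ln 3.49 / 0.22 = 1.2499 / 0.22 = 5.6814
A₂/A₁ = e^5.6814 ≈ 293.4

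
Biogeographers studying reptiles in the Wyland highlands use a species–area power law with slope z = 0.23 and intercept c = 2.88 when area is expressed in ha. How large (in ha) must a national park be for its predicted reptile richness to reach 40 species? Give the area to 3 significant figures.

92900 ha

40 = 2.88 × A^0.23  ⇒  A^0.23 = 40/2.88 = 13.89
ln A = ln(13.89) / 0.23 = 2.6311 / 0.23 = 11.4395
A = e^11.4395 ≈ 92922 ha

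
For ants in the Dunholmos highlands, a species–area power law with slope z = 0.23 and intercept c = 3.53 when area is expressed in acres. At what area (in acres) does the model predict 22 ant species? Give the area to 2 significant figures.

2900 acres

22 = 3.53 × A^0.23  ⇒  A^0.23 = 22/3.53 = 6.232
ln A = ln(6.232) / 0.23 = 1.8297 / 0.23 = 7.9554
A = e^7.9554 ≈ 2851 acres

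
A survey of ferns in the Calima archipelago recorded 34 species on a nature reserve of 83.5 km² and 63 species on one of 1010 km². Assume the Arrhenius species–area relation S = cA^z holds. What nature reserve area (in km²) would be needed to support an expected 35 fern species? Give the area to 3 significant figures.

93.9 km²

z = ln(63/34) / ln(1010/83.5) = 0.6168 / 2.4929 = 0.2474
c = 34 / 83.5^0.2474 = 34 / 2.989 = 11.38
A = (35/11.38)^(1/0.2474) ⇒ ln A = ln(3.076)/0.2474 = 4.5420
A = e^4.5420 ≈ 93.88 km²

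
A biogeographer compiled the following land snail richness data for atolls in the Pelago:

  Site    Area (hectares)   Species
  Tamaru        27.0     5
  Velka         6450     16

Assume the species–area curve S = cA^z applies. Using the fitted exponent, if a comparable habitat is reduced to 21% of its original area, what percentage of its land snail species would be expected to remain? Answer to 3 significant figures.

z = ln(16/5) / ln(6450/27) = 1.1632 / 5.4760 = 0.2124
S_new/S_old = (A_new/A_old)^z = 0.21^0.2124 = exp(0.2124 × -1.5606) = 0.7178

71.8%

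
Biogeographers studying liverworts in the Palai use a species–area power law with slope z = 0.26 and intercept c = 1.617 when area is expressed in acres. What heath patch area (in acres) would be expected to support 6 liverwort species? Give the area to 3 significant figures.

6 = 1.617 × A^0.26  ⇒  A^0.26 = 6/1.617 = 3.711
ln A = ln(3.711) / 0.26 = 1.3112 / 0.26 = 5.0430
A = e^5.0430 ≈ 154.9 acres

155 acres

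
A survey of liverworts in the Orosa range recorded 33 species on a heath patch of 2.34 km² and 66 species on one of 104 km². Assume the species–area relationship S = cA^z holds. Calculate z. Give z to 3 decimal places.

0.183

Taking logs: ln S = ln c + z ln A, so z = (ln S₂ − ln S₁)/(ln A₂ − ln A₁).
z = ln(66/33) / ln(104/2.34) = ln(2) / ln(44.44) = 0.6931 / 3.7942 = 0.1827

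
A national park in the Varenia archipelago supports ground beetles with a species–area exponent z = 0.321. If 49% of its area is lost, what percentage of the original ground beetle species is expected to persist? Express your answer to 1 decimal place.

S_new/S_old = (A_new/A_old)^z = 0.51^0.321
= exp(0.321 × ln 0.51) = exp(0.321 × -0.6733) = exp(-0.2161) ≈ 0.8056

80.6%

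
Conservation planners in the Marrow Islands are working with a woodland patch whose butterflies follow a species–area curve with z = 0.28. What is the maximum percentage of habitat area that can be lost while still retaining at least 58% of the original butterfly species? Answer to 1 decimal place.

Need (A_new/A_old)^0.28 = 0.58, so A_new/A_old = 0.58^(1/0.28) = 0.58^3.571
ln(A_new/A_old) = ln 0.58 / 0.28 = -0.5447 / 0.28 = -1.9455
A_new/A_old = e^-1.9455 ≈ 0.1429
Fraction that can be lost = 1 − 0.1429 = 0.8571

85.7%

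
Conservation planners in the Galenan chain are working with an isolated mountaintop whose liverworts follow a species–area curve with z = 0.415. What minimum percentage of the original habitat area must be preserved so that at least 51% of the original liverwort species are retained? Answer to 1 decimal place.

Need (A_new/A_old)^0.415 = 0.51, so A_new/A_old = 0.51^(1/0.415) = 0.51^2.41
ln(A_new/A_old) = ln 0.51 / 0.415 = -0.6733 / 0.415 = -1.6225
A_new/A_old = e^-1.6225 ≈ 0.1974

19.7%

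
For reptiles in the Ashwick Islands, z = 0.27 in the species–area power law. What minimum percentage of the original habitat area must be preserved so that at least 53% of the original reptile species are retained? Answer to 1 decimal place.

Need (A_new/A_old)^0.27 = 0.53, so A_new/A_old = 0.53^(1/0.27) = 0.53^3.704
ln(A_new/A_old) = ln 0.53 / 0.27 = -0.6349 / 0.27 = -2.3514
A_new/A_old = e^-2.3514 ≈ 0.09524

9.5%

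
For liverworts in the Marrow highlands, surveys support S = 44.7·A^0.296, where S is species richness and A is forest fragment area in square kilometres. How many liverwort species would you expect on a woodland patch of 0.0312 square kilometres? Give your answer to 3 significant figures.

S = 44.7 × 0.0312^0.296 = 44.7 × 0.3583 ≈ 16.02

16.0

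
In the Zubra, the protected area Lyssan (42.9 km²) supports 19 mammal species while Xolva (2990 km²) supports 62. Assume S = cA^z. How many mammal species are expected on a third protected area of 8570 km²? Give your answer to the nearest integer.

83

z = ln(62/19) / ln(2990/42.9) = 1.1827 / 4.2442 = 0.2787
c = 19 / 42.9^0.2787 = 19 / 2.85 = 6.666
S₃ = 6.666 × 8570^0.2787 = 6.666 × 12.47 ≈ 83.14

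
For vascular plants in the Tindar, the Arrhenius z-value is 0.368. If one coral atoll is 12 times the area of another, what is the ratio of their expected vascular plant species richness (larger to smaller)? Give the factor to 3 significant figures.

2.50

S₂/S₁ = (A₂/A₁)^z = 12^0.368
ln(S₂/S₁) = 0.368 × ln 12 = 0.368 × 2.4849 = 0.9144
S₂/S₁ = e^0.9144 ≈ 2.495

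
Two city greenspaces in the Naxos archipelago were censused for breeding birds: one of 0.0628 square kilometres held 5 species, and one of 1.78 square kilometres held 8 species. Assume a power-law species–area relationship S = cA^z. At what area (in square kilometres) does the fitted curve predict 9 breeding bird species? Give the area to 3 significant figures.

4.12 square kilometres

z = ln(8/5) / ln(1.78/0.0628) = 0.4700 / 3.3444 = 0.1405
c = 5 / 0.0628^0.1405 = 5 / 0.6778 = 7.377
A = (9/7.377)^(1/0.1405) ⇒ ln A = ln(1.22)/0.1405 = 1.4147
A = e^1.4147 ≈ 4.115 square kilometres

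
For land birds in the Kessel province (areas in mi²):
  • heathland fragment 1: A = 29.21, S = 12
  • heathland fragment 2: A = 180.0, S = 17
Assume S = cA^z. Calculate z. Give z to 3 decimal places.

Taking logs: ln S = ln c + z ln A, so z = (ln S₂ − ln S₁)/(ln A₂ − ln A₁).
z = ln(17/12) / ln(180/29.21) = ln(1.417) / ln(6.162) = 0.3483 / 1.8184 = 0.1915

0.192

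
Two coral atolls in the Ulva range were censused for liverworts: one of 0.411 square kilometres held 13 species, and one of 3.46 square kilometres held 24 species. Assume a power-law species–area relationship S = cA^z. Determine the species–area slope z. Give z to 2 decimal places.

0.29

Taking logs: ln S = ln c + z ln A, so z = (ln S₂ − ln S₁)/(ln A₂ − ln A₁).
z = ln(24/13) / ln(3.46/0.411) = ln(1.846) / ln(8.418) = 0.6131 / 2.1304 = 0.2878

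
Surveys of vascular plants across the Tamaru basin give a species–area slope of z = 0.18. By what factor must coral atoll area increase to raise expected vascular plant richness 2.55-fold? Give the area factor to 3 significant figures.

(A₂/A₁)^0.18 = 2.55, so A₂/A₁ = 2.55^(1/0.18) = 2.55^5.556
ln(A₂/A₁) = ln 2.55 / 0.18 = 0.9361 / 0.18 = 5.2005
A₂/A₁ = e^5.2005 ≈ 181.4

181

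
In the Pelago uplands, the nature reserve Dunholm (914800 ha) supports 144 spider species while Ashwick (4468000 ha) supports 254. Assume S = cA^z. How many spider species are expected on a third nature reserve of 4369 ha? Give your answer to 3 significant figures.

21.3

z = ln(254/144) / ln(4468000/914800) = 0.5675 / 1.5860 = 0.3578
c = 144 / 914800^0.3578 = 144 / 135.9 = 1.06
S₃ = 1.06 × 4369^0.3578 = 1.06 × 20.07 ≈ 21.27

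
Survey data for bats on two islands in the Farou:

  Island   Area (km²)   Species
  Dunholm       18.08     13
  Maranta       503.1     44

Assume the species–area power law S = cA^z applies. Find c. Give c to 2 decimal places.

z = ln(S₂/S₁) / ln(A₂/A₁) = ln(44/13) / ln(503.1/18.08) = 1.2192 / 3.3260 = 0.3666
c = S₁ / A₁^z = 13 / 18.08^0.3666 = 13 / 2.89 = 4.499

4.50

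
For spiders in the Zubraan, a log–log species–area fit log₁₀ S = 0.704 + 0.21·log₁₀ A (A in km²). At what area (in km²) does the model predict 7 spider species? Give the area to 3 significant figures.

7 = 5.058 × A^0.21  ⇒  A^0.21 = 7/5.058 = 1.384
ln A = ln(1.384) / 0.21 = 0.3249 / 0.21 = 1.5471
A = e^1.5471 ≈ 4.698 km²

4.70 km²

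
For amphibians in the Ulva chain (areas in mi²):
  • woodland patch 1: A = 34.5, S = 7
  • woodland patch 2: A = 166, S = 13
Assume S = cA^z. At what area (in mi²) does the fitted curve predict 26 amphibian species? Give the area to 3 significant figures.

964 mi²

z = ln(13/7) / ln(166/34.5) = 0.6190 / 1.5710 = 0.3940
c = 7 / 34.5^0.3940 = 7 / 4.036 = 1.734
A = (26/1.734)^(1/0.3940) ⇒ ln A = ln(14.99)/0.3940 = 6.8711
A = e^6.8711 ≈ 964 mi²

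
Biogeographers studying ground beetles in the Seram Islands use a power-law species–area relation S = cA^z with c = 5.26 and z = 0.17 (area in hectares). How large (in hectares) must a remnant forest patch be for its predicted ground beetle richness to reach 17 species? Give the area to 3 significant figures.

17 = 5.26 × A^0.17  ⇒  A^0.17 = 17/5.26 = 3.232
ln A = ln(3.232) / 0.17 = 1.1731 / 0.17 = 6.9005
A = e^6.9005 ≈ 992.8 hectares

993 hectares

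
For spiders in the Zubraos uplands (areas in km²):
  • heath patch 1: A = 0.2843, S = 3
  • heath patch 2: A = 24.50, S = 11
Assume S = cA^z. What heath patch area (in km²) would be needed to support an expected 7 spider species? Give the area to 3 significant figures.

z = ln(11/3) / ln(24.5/0.2843) = 1.2993 / 4.4564 = 0.2916
c = 3 / 0.2843^0.2916 = 3 / 0.693 = 4.329
A = (7/4.329)^(1/0.2916) ⇒ ln A = ln(1.617)/0.2916 = 1.6484
A = e^1.6484 ≈ 5.199 km²

5.20 km²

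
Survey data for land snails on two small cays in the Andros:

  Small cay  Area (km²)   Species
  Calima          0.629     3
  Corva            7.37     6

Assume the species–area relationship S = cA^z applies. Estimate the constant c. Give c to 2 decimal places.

3.42

z = ln(S₂/S₁) / ln(A₂/A₁) = ln(6/3) / ln(7.37/0.629) = 0.6931 / 2.4610 = 0.2816
c = S₁ / A₁^z = 3 / 0.629^0.2816 = 3 / 0.8776 = 3.418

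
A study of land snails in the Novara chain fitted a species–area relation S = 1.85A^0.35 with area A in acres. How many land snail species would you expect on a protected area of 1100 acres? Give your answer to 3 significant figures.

21.5

S = 1.85 × 1100^0.35
ln S = ln 1.85 + 0.35 × ln 1100 = 0.6152 + 0.35 × 7.0031 = 3.0663
S = e^3.0663 ≈ 21.46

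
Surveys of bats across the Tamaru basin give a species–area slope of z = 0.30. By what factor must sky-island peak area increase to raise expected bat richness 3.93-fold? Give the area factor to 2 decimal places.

95.79

(A₂/A₁)^0.3 = 3.93, so A₂/A₁ = 3.93^(1/0.3) = 3.93^3.333
ln(A₂/A₁) = ln 3.93 / 0.3 = 1.3686 / 0.3 = 4.5621
A₂/A₁ = e^4.5621 ≈ 95.79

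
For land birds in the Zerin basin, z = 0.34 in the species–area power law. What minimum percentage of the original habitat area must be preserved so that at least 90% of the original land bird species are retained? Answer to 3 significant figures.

73.4%

Need (A_new/A_old)^0.34 = 0.9, so A_new/A_old = 0.9^(1/0.34) = 0.9^2.941
ln(A_new/A_old) = ln 0.9 / 0.34 = -0.1054 / 0.34 = -0.3099
A_new/A_old = e^-0.3099 ≈ 0.7335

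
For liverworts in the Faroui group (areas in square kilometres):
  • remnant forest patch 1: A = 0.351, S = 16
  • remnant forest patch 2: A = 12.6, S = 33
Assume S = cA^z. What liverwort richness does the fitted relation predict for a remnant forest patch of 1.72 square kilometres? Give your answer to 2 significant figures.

22

z = ln(33/16) / ln(12.6/0.351) = 0.7239 / 3.5807 = 0.2022
c = 16 / 0.351^0.2022 = 16 / 0.8092 = 19.77
S₃ = 19.77 × 1.72^0.2022 = 19.77 × 1.116 ≈ 22.06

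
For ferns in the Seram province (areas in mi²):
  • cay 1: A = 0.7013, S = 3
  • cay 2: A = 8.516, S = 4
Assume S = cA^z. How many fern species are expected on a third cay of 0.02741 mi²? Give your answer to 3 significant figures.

z = ln(4/3) / ln(8.516/0.7013) = 0.2877 / 2.4968 = 0.1152
c = 3 / 0.7013^0.1152 = 3 / 0.9599 = 3.125
S₃ = 3.125 × 0.02741^0.1152 = 3.125 × 0.6607 ≈ 2.065

2.06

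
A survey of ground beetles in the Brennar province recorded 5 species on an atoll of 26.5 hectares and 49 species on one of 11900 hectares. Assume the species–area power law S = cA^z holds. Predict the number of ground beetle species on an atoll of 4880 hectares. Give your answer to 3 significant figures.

z = ln(49/5) / ln(11900/26.5) = 2.2824 / 6.1071 = 0.3737
c = 5 / 26.5^0.3737 = 5 / 3.403 = 1.469
S₃ = 1.469 × 4880^0.3737 = 1.469 × 23.9 ≈ 35.12

35.1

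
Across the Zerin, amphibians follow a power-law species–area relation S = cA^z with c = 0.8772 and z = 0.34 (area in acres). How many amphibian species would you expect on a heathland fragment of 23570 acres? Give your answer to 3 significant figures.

26.9

S = 0.8772 × 23570^0.34
ln S = ln 0.8772 + 0.34 × ln 23570 = -0.1310 + 0.34 × 10.0677 = 3.2920
S = e^3.2920 ≈ 26.9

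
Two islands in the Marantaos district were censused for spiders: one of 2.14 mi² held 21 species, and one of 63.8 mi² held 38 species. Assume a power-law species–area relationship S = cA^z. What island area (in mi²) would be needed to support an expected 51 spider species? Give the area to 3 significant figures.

z = ln(38/21) / ln(63.8/2.14) = 0.5931 / 3.3949 = 0.1747
c = 21 / 2.14^0.1747 = 21 / 1.142 = 18.39
A = (51/18.39)^(1/0.1747) ⇒ ln A = ln(2.774)/0.1747 = 5.8401
A = e^5.8401 ≈ 343.8 mi²

344 mi²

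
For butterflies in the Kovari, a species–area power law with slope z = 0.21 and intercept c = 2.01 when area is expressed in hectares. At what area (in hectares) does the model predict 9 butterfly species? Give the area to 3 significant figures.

9 = 2.01 × A^0.21  ⇒  A^0.21 = 9/2.01 = 4.478
ln A = ln(4.478) / 0.21 = 1.4991 / 0.21 = 7.1385
A = e^7.1385 ≈ 1260 hectares

1260 hectares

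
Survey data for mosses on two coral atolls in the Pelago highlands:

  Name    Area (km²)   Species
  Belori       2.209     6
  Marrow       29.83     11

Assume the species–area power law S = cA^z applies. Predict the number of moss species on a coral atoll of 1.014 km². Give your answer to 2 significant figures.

5.0

z = ln(11/6) / ln(29.83/2.209) = 0.6061 / 2.6030 = 0.2329
c = 6 / 2.209^0.2329 = 6 / 1.203 = 4.989
S₃ = 4.989 × 1.014^0.2329 = 4.989 × 1.003 ≈ 5.005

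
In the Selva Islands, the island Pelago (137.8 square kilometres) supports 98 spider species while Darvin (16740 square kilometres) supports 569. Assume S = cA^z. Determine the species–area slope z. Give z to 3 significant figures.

0.366

Taking logs: ln S = ln c + z ln A, so z = (ln S₂ − ln S₁)/(ln A₂ − ln A₁).
z = ln(569/98) / ln(16740/137.8) = ln(5.806) / ln(121.5) = 1.7589 / 4.7998 = 0.3665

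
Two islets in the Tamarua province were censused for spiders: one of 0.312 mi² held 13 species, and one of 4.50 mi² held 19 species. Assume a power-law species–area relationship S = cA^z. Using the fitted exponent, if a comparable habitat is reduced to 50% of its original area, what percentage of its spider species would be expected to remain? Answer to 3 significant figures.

90.6%

z = ln(19/13) / ln(4.5/0.312) = 0.3795 / 2.6688 = 0.1422
S_new/S_old = (A_new/A_old)^z = 0.5^0.1422 = exp(0.1422 × -0.6931) = 0.9061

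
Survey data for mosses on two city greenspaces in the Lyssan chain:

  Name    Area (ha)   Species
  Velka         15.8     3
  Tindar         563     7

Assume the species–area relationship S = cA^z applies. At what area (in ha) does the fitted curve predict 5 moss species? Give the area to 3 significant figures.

136 ha

z = ln(7/3) / ln(563/15.8) = 0.8473 / 3.5733 = 0.2371
c = 3 / 15.8^0.2371 = 3 / 1.924 = 1.559
A = (5/1.559)^(1/0.2371) ⇒ ln A = ln(3.207)/0.2371 = 4.9143
A = e^4.9143 ≈ 136.2 ha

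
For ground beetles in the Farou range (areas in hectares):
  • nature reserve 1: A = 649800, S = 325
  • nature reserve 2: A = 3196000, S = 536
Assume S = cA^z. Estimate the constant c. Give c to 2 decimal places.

z = ln(S₂/S₁) / ln(A₂/A₁) = ln(536/325) / ln(3196000/649800) = 0.5003 / 1.5930 = 0.3141
c = S₁ / A₁^z = 325 / 649800^0.3141 = 325 / 66.93 = 4.856

4.86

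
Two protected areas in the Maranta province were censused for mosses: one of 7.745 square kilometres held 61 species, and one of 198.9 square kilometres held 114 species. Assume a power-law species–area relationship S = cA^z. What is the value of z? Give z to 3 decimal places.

Taking logs: ln S = ln c + z ln A, so z = (ln S₂ − ln S₁)/(ln A₂ − ln A₁).
z = ln(114/61) / ln(198.9/7.745) = ln(1.869) / ln(25.68) = 0.6253 / 3.2458 = 0.1927

0.193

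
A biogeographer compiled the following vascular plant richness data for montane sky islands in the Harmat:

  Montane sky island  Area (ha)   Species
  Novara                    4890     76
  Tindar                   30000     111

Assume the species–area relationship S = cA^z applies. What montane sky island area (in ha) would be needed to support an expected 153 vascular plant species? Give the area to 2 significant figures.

140000 ha

z = ln(111/76) / ln(30000/4890) = 0.3788 / 1.8140 = 0.2088
c = 76 / 4890^0.2088 = 76 / 5.894 = 12.89
A = (153/12.89)^(1/0.2088) ⇒ ln A = ln(11.87)/0.2088 = 11.8457
A = e^11.8457 ≈ 139488 ha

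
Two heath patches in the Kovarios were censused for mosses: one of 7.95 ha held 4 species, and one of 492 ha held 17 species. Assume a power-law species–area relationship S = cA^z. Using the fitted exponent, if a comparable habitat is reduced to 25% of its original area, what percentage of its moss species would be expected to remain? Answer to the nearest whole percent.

z = ln(17/4) / ln(492/7.95) = 1.4469 / 4.1253 = 0.3507
S_new/S_old = (A_new/A_old)^z = 0.25^0.3507 = exp(0.3507 × -1.3863) = 0.6149

61%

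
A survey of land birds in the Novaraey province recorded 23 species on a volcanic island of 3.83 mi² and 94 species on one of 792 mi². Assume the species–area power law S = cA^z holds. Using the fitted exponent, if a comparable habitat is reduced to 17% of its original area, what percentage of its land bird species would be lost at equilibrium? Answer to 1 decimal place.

z = ln(94/23) / ln(792/3.83) = 1.4078 / 5.3317 = 0.2640
S_new/S_old = (A_new/A_old)^z = 0.17^0.2640 = exp(0.2640 × -1.7720) = 0.6263
Fraction lost = 1 − 0.6263 = 0.3737

37.4%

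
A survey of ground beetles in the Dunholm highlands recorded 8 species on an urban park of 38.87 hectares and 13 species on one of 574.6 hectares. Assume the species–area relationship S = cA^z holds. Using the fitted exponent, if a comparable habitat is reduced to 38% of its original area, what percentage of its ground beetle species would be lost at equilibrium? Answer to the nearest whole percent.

z = ln(13/8) / ln(574.6/38.87) = 0.4855 / 2.6935 = 0.1803
S_new/S_old = (A_new/A_old)^z = 0.38^0.1803 = exp(0.1803 × -0.9676) = 0.84
Fraction lost = 1 − 0.84 = 0.16

16%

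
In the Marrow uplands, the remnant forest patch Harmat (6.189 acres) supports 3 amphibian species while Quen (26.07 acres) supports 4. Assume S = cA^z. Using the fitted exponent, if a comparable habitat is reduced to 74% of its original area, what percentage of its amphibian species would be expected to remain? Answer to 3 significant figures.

z = ln(4/3) / ln(26.07/6.189) = 0.2877 / 1.4380 = 0.2001
S_new/S_old = (A_new/A_old)^z = 0.74^0.2001 = exp(0.2001 × -0.3011) = 0.9415

94.2%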